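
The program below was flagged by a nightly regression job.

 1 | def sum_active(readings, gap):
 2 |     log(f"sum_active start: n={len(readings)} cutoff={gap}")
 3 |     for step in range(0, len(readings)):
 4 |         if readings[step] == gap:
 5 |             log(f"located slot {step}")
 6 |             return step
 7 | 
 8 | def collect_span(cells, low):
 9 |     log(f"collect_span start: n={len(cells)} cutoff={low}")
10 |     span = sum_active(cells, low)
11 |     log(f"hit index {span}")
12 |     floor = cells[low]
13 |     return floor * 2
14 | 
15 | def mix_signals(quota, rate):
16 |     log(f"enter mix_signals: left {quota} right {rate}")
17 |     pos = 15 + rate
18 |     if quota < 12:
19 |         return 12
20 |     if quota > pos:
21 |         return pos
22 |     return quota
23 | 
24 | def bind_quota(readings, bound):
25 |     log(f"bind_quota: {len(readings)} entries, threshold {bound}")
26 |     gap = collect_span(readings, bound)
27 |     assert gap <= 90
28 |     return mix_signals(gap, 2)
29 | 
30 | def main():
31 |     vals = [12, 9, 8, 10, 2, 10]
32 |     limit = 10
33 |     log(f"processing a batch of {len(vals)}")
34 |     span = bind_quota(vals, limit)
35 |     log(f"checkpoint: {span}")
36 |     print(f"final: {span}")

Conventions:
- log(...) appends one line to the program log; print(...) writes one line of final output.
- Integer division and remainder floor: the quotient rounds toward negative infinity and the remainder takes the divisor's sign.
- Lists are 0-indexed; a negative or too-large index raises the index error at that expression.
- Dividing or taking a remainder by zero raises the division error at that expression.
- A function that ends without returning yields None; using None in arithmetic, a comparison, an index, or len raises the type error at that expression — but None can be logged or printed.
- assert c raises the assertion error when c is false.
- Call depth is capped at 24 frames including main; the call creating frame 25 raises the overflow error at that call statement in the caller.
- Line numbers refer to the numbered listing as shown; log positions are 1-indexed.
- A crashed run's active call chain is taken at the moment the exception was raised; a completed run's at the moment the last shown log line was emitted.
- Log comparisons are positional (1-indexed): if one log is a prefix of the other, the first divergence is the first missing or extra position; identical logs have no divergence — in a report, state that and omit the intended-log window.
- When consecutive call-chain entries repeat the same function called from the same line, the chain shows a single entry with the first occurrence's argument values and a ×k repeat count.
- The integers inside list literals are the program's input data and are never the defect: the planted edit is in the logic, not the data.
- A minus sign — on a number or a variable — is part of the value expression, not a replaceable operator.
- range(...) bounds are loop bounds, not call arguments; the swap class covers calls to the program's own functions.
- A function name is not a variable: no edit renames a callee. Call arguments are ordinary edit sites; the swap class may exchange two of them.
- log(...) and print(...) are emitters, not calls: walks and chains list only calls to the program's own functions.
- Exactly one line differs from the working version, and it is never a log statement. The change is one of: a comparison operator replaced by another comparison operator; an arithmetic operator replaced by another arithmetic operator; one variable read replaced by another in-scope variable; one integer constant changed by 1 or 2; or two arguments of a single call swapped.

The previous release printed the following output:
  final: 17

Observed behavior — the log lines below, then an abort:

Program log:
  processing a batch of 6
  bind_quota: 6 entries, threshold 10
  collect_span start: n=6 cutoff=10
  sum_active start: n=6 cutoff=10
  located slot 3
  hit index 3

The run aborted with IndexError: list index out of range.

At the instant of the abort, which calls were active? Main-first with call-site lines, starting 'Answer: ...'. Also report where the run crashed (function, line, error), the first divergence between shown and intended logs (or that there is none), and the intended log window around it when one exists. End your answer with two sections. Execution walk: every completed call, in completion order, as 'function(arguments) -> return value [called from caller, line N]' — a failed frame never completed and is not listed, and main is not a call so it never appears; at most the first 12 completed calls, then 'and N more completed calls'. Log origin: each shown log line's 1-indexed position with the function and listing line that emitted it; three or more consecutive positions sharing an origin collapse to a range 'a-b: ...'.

Answer: main -> bind_quota (called at line 34) -> collect_span (called at line 26).
The tell: The faulty run's log stops after 6 lines; the working version's next line would be 'enter mix_signals: left 20 right 2'.
Crash: collect_span, line 12, IndexError.
First divergence: position 7 — after 6 matching lines the faulty run goes silent; intended next line 'enter mix_signals: left 20 right 2'.
Intended log window:
  5: located slot 3
  6: hit index 3
  7: enter mix_signals: left 20 right 2
  8: checkpoint: 17
Execution walk:
  sum_active([12, 9, 8, 10, 2, 10], 10) -> 3  [called from collect_span, line 10]
Log origins:
  1: from main, line 33
  2: from bind_quota, line 25
  3: from collect_span, line 9
  4: from sum_active, line 2
  5: from sum_active, line 5
  6: from collect_span, line 11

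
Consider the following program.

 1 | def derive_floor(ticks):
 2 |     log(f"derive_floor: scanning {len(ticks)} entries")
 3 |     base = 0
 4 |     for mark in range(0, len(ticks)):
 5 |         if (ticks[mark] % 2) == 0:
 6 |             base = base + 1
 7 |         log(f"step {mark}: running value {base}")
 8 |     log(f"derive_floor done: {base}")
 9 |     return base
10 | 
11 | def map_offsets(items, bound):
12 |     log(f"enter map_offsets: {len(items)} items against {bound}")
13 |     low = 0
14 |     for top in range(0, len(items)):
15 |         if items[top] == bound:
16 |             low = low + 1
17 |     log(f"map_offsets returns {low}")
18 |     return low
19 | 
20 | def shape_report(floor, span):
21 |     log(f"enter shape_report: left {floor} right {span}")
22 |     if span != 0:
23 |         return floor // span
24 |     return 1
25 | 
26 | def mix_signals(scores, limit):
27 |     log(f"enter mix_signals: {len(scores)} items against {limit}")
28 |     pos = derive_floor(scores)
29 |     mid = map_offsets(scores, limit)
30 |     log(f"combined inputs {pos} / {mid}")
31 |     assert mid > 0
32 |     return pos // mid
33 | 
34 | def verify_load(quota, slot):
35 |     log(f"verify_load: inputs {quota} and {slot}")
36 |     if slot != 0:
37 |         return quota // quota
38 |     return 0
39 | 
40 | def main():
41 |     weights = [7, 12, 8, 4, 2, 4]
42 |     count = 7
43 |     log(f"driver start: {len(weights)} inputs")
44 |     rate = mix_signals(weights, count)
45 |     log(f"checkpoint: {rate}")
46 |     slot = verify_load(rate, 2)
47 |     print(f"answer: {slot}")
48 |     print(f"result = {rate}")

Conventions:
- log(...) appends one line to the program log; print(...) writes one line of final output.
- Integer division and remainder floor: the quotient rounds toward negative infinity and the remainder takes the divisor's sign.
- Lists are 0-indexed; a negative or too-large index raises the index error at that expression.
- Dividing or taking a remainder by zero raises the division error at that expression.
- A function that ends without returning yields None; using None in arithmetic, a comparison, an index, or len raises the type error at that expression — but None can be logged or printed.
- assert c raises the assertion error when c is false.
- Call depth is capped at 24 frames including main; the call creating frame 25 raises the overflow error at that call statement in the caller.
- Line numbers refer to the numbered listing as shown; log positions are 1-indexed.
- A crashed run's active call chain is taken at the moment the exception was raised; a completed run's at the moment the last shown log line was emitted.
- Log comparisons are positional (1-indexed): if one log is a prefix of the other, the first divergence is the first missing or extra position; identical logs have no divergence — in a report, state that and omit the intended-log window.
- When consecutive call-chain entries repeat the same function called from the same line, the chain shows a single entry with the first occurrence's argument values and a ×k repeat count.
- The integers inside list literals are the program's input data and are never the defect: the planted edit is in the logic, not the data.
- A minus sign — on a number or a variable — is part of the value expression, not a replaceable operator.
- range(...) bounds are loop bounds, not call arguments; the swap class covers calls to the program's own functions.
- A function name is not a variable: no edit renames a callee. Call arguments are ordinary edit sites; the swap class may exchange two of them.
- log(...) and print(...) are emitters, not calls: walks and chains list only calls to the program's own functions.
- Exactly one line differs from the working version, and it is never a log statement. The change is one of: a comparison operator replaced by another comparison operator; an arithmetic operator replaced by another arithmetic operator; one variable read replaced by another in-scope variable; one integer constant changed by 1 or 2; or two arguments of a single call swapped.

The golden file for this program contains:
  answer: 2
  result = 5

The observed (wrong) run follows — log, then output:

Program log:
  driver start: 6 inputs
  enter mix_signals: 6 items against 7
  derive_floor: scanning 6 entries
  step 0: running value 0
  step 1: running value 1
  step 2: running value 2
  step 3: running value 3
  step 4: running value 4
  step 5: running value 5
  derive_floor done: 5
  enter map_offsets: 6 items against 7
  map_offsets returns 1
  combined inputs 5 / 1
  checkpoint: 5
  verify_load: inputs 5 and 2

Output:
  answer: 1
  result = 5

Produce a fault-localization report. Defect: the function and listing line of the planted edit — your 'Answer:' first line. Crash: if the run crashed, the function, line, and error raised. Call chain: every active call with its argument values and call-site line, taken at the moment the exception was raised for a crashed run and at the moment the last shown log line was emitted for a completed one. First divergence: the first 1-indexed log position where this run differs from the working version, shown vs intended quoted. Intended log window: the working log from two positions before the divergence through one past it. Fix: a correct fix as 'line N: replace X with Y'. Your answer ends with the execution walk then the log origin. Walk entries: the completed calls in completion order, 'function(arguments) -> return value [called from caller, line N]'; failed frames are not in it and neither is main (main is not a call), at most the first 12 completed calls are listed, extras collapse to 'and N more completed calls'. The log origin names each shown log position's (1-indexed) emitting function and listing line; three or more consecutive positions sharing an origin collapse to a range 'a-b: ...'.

Answer: the defect is in verify_load at line 37.
The tell: The two runs log identically and part ways only at the printed values.
Call chain: main -> verify_load(5, 2) (called at line 46).
First divergence: none (the log streams are identical).
Execution walk:
  derive_floor([7, 12, 8, 4, 2, 4]) -> 5  [called from mix_signals, line 28]
  map_offsets([7, 12, 8, 4, 2, 4], 7) -> 1  [called from mix_signals, line 29]
  mix_signals([7, 12, 8, 4, 2, 4], 7) -> 5  [called from main, line 44]
  verify_load(5, 2) -> 1  [called from main, line 46]
Log origin:
  1 — main, line 43
  2 — mix_signals, line 27
  3 — derive_floor, line 2
  4-9 — derive_floor, line 7
  10 — derive_floor, line 8
  11 — map_offsets, line 12
  12 — map_offsets, line 17
  13 — mix_signals, line 30
  14 — main, line 45
  15 — verify_load, line 35
A correct fix: line 37: replace `quota // quota` with `quota // slot`.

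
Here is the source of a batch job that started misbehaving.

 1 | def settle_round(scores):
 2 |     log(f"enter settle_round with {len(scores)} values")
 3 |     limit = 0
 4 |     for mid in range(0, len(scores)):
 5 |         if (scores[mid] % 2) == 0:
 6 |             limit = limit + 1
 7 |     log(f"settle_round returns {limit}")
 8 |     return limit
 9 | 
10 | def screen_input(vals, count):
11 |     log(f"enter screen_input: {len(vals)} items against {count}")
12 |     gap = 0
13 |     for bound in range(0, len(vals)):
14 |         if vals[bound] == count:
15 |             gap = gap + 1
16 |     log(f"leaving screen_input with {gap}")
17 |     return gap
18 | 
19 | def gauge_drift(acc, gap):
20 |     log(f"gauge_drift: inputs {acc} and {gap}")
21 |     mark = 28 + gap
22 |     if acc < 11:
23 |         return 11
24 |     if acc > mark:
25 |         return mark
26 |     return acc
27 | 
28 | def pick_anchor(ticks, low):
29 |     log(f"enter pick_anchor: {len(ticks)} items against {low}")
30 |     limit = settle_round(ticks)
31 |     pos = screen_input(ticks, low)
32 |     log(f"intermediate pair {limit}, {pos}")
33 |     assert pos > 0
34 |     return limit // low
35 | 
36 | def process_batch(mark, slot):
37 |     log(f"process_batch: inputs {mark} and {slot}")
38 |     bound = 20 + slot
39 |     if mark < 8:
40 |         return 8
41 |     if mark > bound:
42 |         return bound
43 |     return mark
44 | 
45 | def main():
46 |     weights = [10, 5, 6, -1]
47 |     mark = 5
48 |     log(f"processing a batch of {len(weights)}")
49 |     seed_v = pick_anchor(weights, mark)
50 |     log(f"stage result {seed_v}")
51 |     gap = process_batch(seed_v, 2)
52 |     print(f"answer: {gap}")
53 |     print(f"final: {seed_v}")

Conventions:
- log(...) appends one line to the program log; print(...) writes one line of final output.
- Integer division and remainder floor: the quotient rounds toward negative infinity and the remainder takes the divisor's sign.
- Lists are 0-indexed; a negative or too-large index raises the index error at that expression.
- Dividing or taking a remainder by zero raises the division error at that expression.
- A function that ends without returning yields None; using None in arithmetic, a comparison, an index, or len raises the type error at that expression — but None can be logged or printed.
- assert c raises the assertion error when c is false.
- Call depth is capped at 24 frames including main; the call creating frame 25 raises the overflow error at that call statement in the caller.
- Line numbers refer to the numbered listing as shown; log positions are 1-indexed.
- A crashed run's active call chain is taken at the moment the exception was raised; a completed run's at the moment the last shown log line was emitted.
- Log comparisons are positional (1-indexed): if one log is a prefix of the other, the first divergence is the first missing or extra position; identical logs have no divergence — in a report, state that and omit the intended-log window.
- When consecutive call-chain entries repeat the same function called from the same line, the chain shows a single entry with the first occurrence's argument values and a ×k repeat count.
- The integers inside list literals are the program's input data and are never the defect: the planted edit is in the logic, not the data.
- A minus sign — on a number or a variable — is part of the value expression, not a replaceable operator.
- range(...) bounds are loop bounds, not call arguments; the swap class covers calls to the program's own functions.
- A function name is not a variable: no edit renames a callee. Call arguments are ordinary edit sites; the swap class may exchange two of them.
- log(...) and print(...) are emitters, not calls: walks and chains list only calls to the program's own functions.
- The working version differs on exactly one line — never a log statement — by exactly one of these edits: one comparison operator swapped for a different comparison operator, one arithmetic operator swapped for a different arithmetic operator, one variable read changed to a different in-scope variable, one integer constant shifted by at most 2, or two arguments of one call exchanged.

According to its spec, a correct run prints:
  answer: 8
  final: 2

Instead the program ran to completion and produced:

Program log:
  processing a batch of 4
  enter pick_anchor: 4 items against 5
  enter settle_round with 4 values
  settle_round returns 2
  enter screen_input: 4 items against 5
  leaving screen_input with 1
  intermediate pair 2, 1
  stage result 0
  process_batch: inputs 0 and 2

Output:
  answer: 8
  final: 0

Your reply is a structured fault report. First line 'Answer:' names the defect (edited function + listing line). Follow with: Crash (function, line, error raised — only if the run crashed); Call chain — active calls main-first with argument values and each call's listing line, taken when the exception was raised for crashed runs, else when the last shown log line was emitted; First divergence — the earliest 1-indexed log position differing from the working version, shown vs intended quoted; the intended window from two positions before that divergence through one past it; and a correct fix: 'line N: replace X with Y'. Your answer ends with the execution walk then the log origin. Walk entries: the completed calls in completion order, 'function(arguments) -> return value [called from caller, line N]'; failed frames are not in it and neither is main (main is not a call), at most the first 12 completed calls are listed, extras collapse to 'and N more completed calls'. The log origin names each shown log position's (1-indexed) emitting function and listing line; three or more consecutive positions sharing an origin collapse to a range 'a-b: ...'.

Answer: the defect is in pick_anchor at line 34.
Key observation: Position 8 is the first bad log line: 'stage result 0' should read 'stage result 2'.
Call chain: main -> process_batch(0, 2) (called at line 51).
First divergence: position 8 — shown 'stage result 0', intended 'stage result 2'.
Intended log window:
  6: leaving screen_input with 1
  7: intermediate pair 2, 1
  8: stage result 2
  9: process_batch: inputs 2 and 2
Execution walk:
  settle_round([10, 5, 6, -1]) -> 2  [called from pick_anchor, line 30]
  screen_input([10, 5, 6, -1], 5) -> 1  [called from pick_anchor, line 31]
  pick_anchor([10, 5, 6, -1], 5) -> 0  [called from main, line 49]
  process_batch(0, 2) -> 8  [called from main, line 51]
Origin of each log line:
  1: logged in main at line 48
  2: logged in pick_anchor at line 29
  3: logged in settle_round at line 2
  4: logged in settle_round at line 7
  5: logged in screen_input at line 11
  6: logged in screen_input at line 16
  7: logged in pick_anchor at line 32
  8: logged in main at line 50
  9: logged in process_batch at line 37
A correct fix: line 34: replace `low` with `pos`.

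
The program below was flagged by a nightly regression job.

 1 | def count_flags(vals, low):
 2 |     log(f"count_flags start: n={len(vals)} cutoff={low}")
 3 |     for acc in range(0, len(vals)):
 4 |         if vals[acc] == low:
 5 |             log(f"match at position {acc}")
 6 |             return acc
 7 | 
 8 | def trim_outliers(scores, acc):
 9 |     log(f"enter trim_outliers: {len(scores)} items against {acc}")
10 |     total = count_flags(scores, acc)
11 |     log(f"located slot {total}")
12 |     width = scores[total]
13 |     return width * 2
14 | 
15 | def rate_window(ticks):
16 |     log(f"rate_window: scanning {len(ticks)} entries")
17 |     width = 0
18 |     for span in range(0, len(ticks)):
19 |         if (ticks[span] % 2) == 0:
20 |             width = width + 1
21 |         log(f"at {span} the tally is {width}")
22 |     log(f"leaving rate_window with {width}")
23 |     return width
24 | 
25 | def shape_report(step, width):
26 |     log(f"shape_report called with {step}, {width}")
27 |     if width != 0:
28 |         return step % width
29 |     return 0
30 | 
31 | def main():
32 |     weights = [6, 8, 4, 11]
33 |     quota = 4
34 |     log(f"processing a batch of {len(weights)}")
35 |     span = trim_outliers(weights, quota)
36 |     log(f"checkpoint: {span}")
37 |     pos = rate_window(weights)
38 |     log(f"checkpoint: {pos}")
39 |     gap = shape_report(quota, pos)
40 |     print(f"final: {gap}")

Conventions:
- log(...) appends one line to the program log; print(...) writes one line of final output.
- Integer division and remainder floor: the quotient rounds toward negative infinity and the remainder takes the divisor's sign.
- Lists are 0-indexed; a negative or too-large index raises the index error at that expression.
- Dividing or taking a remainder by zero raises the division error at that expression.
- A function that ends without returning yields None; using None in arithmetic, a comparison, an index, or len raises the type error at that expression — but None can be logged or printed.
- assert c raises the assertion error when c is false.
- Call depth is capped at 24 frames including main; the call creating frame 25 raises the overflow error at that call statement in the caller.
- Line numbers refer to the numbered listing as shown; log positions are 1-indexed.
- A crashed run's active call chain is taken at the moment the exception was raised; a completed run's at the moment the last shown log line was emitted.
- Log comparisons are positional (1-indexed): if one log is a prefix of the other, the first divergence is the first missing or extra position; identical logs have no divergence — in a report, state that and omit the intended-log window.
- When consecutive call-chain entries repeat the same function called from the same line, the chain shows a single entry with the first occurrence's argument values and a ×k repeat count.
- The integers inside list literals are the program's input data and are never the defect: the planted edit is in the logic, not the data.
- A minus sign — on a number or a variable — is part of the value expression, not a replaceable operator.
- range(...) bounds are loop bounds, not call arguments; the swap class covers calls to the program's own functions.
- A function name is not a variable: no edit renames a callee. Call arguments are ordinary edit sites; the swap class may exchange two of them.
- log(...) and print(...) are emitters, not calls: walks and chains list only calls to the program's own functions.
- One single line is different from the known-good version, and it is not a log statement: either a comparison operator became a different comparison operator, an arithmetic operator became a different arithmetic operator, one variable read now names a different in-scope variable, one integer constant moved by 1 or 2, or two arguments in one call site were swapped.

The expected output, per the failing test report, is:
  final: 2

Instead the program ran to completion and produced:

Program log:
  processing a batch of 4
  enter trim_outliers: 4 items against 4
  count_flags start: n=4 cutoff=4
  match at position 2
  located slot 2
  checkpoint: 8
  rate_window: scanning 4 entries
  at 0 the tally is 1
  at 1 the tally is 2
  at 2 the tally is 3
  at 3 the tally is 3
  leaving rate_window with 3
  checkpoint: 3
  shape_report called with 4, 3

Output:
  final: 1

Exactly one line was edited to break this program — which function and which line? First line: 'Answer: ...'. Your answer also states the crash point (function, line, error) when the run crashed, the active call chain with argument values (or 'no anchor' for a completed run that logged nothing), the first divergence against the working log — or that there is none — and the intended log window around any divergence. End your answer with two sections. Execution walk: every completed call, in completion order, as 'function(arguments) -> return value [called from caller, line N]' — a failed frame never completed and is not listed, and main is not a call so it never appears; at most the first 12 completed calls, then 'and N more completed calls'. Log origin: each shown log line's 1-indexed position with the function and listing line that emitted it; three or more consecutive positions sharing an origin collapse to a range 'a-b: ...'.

Answer: the defect is in main at line 39.
Key observation: Position 14 is the first bad log line: 'shape_report called with 4, 3' should read 'shape_report called with 8, 3'.
Call chain: main -> shape_report(4, 3) (called at line 39).
First divergence: at position 14 the run shows 'shape_report called with 4, 3' where the working version logs 'shape_report called with 8, 3'.
Intended log window:
  12: leaving rate_window with 3
  13: checkpoint: 3
  14: shape_report called with 8, 3
Execution walk:
  count_flags([6, 8, 4, 11], 4) -> 2  [called from trim_outliers, line 10]
  trim_outliers([6, 8, 4, 11], 4) -> 8  [called from main, line 35]
  rate_window([6, 8, 4, 11]) -> 3  [called from main, line 37]
  shape_report(4, 3) -> 1  [called from main, line 39]
Log origins:
  1: emitted by main (line 34)
  2: emitted by trim_outliers (line 9)
  3: emitted by count_flags (line 2)
  4: emitted by count_flags (line 5)
  5: emitted by trim_outliers (line 11)
  6: emitted by main (line 36)
  7: emitted by rate_window (line 16)
  8-11: emitted by rate_window (line 21)
  12: emitted by rate_window (line 22)
  13: emitted by main (line 38)
  14: emitted by shape_report (line 26)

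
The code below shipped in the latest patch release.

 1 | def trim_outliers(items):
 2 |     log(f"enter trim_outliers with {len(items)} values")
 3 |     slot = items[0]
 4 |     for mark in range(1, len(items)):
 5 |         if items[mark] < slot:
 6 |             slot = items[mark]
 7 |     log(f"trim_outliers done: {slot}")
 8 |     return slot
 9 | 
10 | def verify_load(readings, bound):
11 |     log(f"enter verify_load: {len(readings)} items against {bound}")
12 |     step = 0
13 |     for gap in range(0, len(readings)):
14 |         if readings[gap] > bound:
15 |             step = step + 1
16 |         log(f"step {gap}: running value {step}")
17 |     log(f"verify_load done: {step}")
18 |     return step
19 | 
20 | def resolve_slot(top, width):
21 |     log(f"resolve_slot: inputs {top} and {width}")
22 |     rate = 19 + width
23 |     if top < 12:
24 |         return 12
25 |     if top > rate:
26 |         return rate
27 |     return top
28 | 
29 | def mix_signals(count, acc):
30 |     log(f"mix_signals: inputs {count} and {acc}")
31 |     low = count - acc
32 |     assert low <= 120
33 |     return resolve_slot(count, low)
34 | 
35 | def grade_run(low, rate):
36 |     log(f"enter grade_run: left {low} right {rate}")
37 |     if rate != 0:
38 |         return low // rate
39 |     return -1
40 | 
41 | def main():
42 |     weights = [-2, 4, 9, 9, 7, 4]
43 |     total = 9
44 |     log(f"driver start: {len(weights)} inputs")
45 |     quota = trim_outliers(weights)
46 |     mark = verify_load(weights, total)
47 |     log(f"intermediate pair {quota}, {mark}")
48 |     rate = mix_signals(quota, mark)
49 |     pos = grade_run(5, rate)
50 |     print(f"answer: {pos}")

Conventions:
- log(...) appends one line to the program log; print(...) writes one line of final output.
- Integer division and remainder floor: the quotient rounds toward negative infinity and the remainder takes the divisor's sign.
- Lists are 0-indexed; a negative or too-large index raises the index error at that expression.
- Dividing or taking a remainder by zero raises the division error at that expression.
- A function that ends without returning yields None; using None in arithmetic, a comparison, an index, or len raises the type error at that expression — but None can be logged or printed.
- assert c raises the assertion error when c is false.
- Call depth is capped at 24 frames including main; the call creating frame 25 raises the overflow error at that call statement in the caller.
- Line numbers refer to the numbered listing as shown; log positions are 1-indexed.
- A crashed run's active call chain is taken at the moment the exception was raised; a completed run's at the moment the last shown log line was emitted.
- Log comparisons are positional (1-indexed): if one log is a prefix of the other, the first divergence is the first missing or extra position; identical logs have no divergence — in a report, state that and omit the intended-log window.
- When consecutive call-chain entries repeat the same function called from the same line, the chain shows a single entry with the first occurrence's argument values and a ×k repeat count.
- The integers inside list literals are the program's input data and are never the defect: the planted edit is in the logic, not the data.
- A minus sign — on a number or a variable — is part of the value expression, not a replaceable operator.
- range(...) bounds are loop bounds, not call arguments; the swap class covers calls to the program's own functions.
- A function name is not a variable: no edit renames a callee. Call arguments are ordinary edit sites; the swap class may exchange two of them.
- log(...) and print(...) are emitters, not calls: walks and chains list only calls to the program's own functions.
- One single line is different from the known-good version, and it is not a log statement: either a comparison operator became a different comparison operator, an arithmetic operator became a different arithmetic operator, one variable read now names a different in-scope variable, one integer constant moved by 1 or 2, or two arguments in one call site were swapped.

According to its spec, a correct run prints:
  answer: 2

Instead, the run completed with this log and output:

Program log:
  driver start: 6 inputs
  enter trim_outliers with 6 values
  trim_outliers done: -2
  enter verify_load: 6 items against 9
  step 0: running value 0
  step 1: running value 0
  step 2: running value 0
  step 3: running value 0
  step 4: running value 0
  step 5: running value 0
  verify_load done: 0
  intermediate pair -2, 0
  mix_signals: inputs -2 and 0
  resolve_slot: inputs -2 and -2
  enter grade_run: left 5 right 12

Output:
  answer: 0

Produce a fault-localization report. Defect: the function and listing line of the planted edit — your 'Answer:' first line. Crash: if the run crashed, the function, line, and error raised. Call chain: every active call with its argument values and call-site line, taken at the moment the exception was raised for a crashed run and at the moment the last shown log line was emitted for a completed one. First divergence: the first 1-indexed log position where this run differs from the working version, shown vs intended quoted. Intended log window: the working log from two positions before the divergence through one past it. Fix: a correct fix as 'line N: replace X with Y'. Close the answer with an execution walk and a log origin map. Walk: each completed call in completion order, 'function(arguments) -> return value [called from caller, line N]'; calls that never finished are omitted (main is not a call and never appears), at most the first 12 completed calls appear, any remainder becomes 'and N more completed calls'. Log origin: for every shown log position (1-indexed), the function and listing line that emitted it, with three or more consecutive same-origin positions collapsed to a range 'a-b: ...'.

Answer: the defect is in main at line 49.
Key observation: At log position 15 the runs split — shown 'enter grade_run: left 5 right 12', but the working version logs 'enter grade_run: left 12 right 5'.
Call chain: main -> grade_run(5, 12) (called at line 49).
First divergence: position 15 — shown 'enter grade_run: left 5 right 12', intended 'enter grade_run: left 12 right 5'.
Intended log window:
  13: mix_signals: inputs -2 and 0
  14: resolve_slot: inputs -2 and -2
  15: enter grade_run: left 12 right 5
Execution walk:
  trim_outliers([-2, 4, 9, 9, 7, 4]) -> -2  [called from main, line 45]
  verify_load([-2, 4, 9, 9, 7, 4], 9) -> 0  [called from main, line 46]
  resolve_slot(-2, -2) -> 12  [called from mix_signals, line 33]
  mix_signals(-2, 0) -> 12  [called from main, line 48]
  grade_run(5, 12) -> 0  [called from main, line 49]
Origin of each log line:
  1: from main, line 44
  2: from trim_outliers, line 2
  3: from trim_outliers, line 7
  4: from verify_load, line 11
  5-10: from verify_load, line 16
  11: from verify_load, line 17
  12: from main, line 47
  13: from mix_signals, line 30
  14: from resolve_slot, line 21
  15: from grade_run, line 36
A correct fix: line 49: replace `grade_run(5, rate)` with `grade_run(rate, 5)`.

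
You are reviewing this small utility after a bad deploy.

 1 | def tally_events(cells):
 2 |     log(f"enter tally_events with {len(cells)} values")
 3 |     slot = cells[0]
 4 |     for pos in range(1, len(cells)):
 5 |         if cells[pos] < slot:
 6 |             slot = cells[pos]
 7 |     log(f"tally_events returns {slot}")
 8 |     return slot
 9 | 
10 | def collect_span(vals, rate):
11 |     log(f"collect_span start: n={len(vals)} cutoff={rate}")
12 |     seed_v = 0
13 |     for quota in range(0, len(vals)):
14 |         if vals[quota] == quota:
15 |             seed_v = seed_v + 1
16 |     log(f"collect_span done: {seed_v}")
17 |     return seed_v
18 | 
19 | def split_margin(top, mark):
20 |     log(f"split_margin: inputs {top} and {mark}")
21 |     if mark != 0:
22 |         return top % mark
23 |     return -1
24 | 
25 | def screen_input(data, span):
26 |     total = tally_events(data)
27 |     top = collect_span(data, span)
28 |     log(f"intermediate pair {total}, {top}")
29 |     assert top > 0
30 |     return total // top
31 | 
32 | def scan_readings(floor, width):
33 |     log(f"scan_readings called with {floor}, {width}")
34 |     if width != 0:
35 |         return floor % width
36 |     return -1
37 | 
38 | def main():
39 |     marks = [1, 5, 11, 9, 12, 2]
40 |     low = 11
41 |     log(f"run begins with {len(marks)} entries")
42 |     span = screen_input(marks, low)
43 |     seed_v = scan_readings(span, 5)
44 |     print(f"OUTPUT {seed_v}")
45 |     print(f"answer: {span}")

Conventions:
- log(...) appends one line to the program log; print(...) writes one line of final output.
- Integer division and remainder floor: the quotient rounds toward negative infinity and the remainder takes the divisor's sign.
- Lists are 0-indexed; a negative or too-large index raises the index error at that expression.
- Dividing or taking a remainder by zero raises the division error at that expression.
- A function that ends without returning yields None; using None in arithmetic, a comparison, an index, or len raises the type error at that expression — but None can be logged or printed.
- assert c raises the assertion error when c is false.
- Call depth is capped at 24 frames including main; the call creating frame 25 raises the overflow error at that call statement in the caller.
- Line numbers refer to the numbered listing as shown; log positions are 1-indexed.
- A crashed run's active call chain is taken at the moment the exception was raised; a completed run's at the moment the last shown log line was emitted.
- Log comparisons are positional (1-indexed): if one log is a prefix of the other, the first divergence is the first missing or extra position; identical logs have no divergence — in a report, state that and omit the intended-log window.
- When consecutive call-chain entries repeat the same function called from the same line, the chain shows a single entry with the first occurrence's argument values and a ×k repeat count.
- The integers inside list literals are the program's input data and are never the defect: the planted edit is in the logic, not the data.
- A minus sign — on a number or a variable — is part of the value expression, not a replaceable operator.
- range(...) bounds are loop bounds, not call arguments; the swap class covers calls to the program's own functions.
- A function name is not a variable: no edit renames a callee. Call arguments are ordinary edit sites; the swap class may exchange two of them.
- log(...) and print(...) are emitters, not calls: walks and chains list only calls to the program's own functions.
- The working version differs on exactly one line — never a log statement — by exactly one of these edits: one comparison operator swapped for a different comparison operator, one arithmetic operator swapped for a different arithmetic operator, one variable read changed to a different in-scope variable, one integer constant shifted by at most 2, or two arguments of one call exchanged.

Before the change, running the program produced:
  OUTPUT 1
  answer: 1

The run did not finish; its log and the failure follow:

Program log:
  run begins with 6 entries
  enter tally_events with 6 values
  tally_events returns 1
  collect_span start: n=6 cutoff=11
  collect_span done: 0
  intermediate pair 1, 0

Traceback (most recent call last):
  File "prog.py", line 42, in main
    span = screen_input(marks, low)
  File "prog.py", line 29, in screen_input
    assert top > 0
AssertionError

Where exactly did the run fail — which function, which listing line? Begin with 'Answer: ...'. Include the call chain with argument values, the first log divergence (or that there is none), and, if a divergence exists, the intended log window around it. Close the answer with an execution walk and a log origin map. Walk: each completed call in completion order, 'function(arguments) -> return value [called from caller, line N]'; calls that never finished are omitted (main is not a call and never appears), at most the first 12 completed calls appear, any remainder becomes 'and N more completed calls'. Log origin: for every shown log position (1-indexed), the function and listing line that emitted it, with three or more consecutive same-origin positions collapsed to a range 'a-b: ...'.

Answer: the error was raised in screen_input, line 29.
Core observation: The log first diverges at position 5: the faulty run prints 'collect_span done: 0' where the working version prints 'collect_span done: 1'.
Call chain: main -> screen_input([1, 5, 11, 9, 12, 2], 11) (called at line 42).
First divergence: at position 5 the run shows 'collect_span done: 0' where the working version logs 'collect_span done: 1'.
Intended log window:
  3: tally_events returns 1
  4: collect_span start: n=6 cutoff=11
  5: collect_span done: 1
  6: intermediate pair 1, 1
Execution walk:
  tally_events([1, 5, 11, 9, 12, 2]) -> 1  [called from screen_input, line 26]
  collect_span([1, 5, 11, 9, 12, 2], 11) -> 0  [called from screen_input, line 27]
Origin of each log line:
  1: from main, line 41
  2: from tally_events, line 2
  3: from tally_events, line 7
  4: from collect_span, line 11
  5: from collect_span, line 16
  6: from screen_input, line 28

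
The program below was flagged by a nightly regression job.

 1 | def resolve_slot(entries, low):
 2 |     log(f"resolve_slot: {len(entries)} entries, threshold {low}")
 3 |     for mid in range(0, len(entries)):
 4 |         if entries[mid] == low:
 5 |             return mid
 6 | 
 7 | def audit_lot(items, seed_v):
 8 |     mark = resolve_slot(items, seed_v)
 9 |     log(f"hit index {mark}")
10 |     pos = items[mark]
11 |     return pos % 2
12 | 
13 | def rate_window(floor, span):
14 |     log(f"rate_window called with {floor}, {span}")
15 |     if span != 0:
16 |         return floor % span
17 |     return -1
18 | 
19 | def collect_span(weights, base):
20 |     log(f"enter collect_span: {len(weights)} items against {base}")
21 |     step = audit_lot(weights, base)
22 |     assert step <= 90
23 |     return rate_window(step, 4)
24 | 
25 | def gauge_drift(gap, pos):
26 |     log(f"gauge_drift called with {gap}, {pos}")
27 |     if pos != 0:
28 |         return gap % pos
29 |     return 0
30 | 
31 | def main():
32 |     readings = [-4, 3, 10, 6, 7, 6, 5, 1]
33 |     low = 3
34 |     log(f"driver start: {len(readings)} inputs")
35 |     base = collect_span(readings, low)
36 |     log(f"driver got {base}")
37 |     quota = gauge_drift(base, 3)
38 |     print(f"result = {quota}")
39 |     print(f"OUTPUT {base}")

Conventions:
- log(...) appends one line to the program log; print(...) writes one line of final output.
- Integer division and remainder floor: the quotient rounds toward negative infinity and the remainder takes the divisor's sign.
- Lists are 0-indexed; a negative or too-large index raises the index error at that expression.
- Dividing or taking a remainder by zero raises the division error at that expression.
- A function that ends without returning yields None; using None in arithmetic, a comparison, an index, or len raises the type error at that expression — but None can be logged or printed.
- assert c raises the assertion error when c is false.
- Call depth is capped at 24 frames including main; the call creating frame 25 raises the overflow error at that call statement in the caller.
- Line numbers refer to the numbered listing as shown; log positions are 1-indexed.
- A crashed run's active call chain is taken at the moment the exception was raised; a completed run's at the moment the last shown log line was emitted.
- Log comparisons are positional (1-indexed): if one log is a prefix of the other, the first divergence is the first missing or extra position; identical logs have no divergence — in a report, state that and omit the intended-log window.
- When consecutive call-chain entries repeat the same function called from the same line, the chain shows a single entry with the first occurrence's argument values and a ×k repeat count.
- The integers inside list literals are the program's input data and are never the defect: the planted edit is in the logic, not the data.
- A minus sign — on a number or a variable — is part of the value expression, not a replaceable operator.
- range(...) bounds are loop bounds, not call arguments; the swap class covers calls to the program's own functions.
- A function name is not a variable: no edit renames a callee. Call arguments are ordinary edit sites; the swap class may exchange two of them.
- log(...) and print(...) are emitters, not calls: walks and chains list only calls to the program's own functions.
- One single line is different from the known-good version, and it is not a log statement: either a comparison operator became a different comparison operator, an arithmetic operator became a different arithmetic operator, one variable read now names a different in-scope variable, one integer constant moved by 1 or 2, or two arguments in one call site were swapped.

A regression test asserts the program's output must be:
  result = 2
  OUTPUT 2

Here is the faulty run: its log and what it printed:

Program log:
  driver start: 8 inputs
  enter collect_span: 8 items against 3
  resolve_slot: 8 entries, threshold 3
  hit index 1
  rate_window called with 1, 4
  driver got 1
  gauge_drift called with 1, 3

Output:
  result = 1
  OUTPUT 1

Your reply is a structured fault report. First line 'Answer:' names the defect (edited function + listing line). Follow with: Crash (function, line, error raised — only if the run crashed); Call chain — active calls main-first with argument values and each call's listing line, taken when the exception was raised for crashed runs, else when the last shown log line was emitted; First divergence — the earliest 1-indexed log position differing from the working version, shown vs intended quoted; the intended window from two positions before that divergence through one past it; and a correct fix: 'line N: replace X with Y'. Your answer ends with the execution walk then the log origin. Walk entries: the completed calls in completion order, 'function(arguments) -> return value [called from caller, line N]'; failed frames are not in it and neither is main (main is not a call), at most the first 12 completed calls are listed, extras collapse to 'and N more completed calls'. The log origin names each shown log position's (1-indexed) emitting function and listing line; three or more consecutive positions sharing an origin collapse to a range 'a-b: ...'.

Answer: the defect is in audit_lot at line 11.
The tell: Position 5 is the first bad log line: 'rate_window called with 1, 4' should read 'rate_window called with 6, 4'.
Call chain: main -> gauge_drift(1, 3) (called at line 37).
First divergence: position 5 — shown 'rate_window called with 1, 4', intended 'rate_window called with 6, 4'.
Intended log window:
  3: resolve_slot: 8 entries, threshold 3
  4: hit index 1
  5: rate_window called with 6, 4
  6: driver got 2
Execution walk:
  resolve_slot([-4, 3, 10, 6, 7, 6, 5, 1], 3) -> 1  [called from audit_lot, line 8]
  audit_lot([-4, 3, 10, 6, 7, 6, 5, 1], 3) -> 1  [called from collect_span, line 21]
  rate_window(1, 4) -> 1  [called from collect_span, line 23]
  collect_span([-4, 3, 10, 6, 7, 6, 5, 1], 3) -> 1  [called from main, line 35]
  gauge_drift(1, 3) -> 1  [called from main, line 37]
Origin of each log line:
  1: logged in main at line 34
  2: logged in collect_span at line 20
  3: logged in resolve_slot at line 2
  4: logged in audit_lot at line 9
  5: logged in rate_window at line 14
  6: logged in main at line 36
  7: logged in gauge_drift at line 26
A correct fix: line 11: replace `%` with `*`.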